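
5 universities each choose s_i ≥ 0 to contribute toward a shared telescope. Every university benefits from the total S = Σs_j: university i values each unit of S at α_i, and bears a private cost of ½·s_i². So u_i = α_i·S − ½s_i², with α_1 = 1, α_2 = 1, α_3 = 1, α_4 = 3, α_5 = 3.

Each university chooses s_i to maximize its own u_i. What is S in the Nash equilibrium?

University i's FOC: ∂u_i/∂s_i = α_i − s_i = 0, so s_i* = α_i.
NE contributions = (1, 1, 1, 3, 3); S = 9.

9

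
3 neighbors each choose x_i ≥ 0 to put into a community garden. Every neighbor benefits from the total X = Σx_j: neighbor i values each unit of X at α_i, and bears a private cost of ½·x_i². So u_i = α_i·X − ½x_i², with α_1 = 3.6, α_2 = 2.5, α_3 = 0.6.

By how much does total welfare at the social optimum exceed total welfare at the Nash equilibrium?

Neighbor i's FOC: ∂u_i/∂x_i = α_i − x_i = 0, so x_i* = α_i.
NE contributions = (3.6, 2.5, 0.6); X = 6.7.
W^NE = (Σα)·X − ½Σα_i² = 6.7² − ½·19.57 = 35.105.
Planner sets x_i = Σα_j = 6.7 for every i, so X^SO = 3·6.7 = 20.1.
W^SO = (Σα)·X^SO − ½·3·(Σα)² = (3/2)·6.7² = 67.335.
Deadweight loss = W^SO − W^NE = 32.23.

32.23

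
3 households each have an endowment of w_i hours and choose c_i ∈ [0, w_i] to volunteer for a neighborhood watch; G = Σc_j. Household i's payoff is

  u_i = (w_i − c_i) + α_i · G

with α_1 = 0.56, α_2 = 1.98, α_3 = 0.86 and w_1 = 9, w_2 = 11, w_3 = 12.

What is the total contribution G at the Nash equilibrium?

∂u_i/∂c_i = α_i − 1, so household i contributes w_i if α_i > 1, else 0.
α_i > 1 for i ∈ {2}; NE contributions (0, 11, 0), G = 11.

11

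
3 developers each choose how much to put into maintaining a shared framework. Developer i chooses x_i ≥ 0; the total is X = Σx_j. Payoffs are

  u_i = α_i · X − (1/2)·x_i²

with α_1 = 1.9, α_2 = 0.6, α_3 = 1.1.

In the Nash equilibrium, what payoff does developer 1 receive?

5.035

Developer i's FOC: ∂u_i/∂x_i = α_i − x_i = 0, so x_i* = α_i.
NE contributions = (1.9, 0.6, 1.1); X = 3.6.
u_1 = α_1·X − ½·(x_1)² = 1.9·3.6 − ½·1.9² = 5.035.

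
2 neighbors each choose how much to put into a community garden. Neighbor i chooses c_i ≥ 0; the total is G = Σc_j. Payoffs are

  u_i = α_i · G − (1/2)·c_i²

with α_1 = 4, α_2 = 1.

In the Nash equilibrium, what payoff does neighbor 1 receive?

12

Neighbor i's FOC: ∂u_i/∂c_i = α_i − c_i = 0, so c_i* = α_i.
NE contributions = (4, 1); G = 5.
u_1 = α_1·G − ½·(c_1)² = 4·5 − ½·4² = 12.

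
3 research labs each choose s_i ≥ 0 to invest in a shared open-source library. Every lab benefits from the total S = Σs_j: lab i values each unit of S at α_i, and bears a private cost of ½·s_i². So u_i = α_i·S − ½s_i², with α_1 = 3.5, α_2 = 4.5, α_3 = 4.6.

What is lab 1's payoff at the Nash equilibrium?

Lab i's FOC: ∂u_i/∂s_i = α_i − s_i = 0, so s_i* = α_i.
NE contributions = (3.5, 4.5, 4.6); S = 12.6.
u_1 = α_1·S − ½·(s_1)² = 3.5·12.6 − ½·3.5² = 37.975.

37.975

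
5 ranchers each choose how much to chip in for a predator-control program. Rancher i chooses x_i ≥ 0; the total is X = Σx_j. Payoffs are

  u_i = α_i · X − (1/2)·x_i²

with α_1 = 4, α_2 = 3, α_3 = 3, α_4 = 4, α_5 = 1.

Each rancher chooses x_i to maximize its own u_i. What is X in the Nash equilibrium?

Rancher i's FOC: ∂u_i/∂x_i = α_i − x_i = 0, so x_i* = α_i.
NE contributions = (4, 3, 3, 4, 1); X = 15.

15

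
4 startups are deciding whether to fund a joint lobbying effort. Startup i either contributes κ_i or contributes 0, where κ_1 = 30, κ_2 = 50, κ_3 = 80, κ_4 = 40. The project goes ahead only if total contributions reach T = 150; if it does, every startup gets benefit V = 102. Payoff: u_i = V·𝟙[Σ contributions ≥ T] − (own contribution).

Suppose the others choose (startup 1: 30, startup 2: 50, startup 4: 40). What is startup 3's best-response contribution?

80

Others' total = 120. Contributing 80 brings total to 200 ≥ 150: gain V − κ_3 = 22.
Best response: 80.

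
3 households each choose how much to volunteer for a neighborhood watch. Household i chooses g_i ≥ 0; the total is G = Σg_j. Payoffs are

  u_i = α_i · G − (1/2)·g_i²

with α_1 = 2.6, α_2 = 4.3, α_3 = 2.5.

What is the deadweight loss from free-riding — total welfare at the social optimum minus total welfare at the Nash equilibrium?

59.93

Household i's FOC: ∂u_i/∂g_i = α_i − g_i = 0, so g_i* = α_i.
NE contributions = (2.6, 4.3, 2.5); G = 9.4.
W^NE = (Σα)·G − ½Σα_i² = 9.4² − ½·31.5 = 72.61.
Planner sets g_i = Σα_j = 9.4 for every i, so G^SO = 3·9.4 = 28.2.
W^SO = (Σα)·G^SO − ½·3·(Σα)² = (3/2)·9.4² = 132.54.
Deadweight loss = W^SO − W^NE = 59.93.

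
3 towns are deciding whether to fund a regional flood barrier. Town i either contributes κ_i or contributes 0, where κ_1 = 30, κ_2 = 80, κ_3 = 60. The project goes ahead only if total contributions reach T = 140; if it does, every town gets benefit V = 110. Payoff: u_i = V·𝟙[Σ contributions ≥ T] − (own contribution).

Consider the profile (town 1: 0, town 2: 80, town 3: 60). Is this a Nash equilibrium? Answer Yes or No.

Total = 140 ≥ 140: provided.
Town 1 (pledges 0, payoff 110): pledging 30 → total 170, payoff 80. No gain.
Town 2 (pledges 80, payoff 30): dropping to 0 → total 60, payoff 0. No gain.
Town 3 (pledges 60, payoff 50): dropping to 0 → total 80, payoff 0. No gain.

Yes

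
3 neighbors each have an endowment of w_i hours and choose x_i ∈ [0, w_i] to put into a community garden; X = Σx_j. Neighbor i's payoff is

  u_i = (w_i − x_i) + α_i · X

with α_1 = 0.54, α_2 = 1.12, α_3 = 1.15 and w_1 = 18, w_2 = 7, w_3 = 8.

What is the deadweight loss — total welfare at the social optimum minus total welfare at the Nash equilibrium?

32.58

∂u_i/∂x_i = α_i − 1, so neighbor i contributes w_i if α_i > 1, else 0.
α_i > 1 for i ∈ {2, 3}; NE contributions (0, 7, 8), X = 15.
W^NE = Σw_i − X^NE + (Σα_i)·X^NE = 33 + 1.81·15 = 60.15.
Planner: ∂(Σu_j)/∂x_i = Σα_j − 1 = 1.81 > 0, so everyone contributes w_i; X^SO = 33, W^SO = 33 + 1.81·33 = 92.73.
Deadweight loss = 32.58.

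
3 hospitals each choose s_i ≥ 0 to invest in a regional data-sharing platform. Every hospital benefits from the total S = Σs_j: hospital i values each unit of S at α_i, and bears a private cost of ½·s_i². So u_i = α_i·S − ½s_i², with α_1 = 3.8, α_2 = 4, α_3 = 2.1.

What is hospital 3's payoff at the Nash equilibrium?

Hospital i's FOC: ∂u_i/∂s_i = α_i − s_i = 0, so s_i* = α_i.
NE contributions = (3.8, 4, 2.1); S = 9.9.
u_3 = α_3·S − ½·(s_3)² = 2.1·9.9 − ½·2.1² = 18.585.

18.585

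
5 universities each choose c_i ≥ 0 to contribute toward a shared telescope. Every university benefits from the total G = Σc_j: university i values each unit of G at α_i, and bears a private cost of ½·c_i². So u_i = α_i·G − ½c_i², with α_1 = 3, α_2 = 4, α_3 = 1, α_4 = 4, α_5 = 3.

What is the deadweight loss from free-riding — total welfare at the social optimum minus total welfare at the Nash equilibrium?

University i's FOC: ∂u_i/∂c_i = α_i − c_i = 0, so c_i* = α_i.
NE contributions = (3, 4, 1, 4, 3); G = 15.
W^NE = (Σα)·G − ½Σα_i² = 15² − ½·51 = 199.5.
Planner sets c_i = Σα_j = 15 for every i, so G^SO = 5·15 = 75.
W^SO = (Σα)·G^SO − ½·5·(Σα)² = (5/2)·15² = 562.5.
Deadweight loss = W^SO − W^NE = 363.

363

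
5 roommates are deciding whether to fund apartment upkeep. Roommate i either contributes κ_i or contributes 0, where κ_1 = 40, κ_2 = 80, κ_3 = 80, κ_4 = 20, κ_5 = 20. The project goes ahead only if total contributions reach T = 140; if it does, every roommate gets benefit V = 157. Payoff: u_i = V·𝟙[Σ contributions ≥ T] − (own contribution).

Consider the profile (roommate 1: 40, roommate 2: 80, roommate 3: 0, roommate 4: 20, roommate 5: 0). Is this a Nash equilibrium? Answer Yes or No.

Total = 140 ≥ 140: provided.
Roommate 1 (pledges 40, payoff 117): dropping to 0 → total 100, payoff 0. No gain.
Roommate 2 (pledges 80, payoff 77): dropping to 0 → total 60, payoff 0. No gain.
Roommate 3 (pledges 0, payoff 157): pledging 80 → total 220, payoff 77. No gain.
Roommate 4 (pledges 20, payoff 137): dropping to 0 → total 120, payoff 0. No gain.
Roommate 5 (pledges 0, payoff 157): pledging 20 → total 160, payoff 137. No gain.

Yes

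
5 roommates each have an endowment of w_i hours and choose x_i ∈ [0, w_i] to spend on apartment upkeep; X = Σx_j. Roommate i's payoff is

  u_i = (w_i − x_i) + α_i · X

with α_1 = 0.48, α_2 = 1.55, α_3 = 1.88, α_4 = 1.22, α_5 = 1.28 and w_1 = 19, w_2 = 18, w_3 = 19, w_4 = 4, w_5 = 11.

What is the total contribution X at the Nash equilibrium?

52

∂u_i/∂x_i = α_i − 1, so roommate i contributes w_i if α_i > 1, else 0.
α_i > 1 for i ∈ {2, 3, 4, 5}; NE contributions (0, 18, 19, 4, 11), X = 52.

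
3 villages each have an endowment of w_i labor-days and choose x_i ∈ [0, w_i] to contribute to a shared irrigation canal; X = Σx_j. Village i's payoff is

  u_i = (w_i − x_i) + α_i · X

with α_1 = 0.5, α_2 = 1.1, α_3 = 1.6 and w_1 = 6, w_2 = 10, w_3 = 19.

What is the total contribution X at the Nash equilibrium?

∂u_i/∂x_i = α_i − 1, so village i contributes w_i if α_i > 1, else 0.
α_i > 1 for i ∈ {2, 3}; NE contributions (0, 10, 19), X = 29.

29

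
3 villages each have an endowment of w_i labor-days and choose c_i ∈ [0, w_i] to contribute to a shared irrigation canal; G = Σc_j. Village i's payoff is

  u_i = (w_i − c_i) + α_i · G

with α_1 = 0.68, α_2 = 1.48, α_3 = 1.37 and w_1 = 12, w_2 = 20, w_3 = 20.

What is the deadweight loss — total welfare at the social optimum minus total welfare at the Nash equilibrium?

30.36

∂u_i/∂c_i = α_i − 1, so village i contributes w_i if α_i > 1, else 0.
α_i > 1 for i ∈ {2, 3}; NE contributions (0, 20, 20), G = 40.
W^NE = Σw_i − G^NE + (Σα_i)·G^NE = 52 + 2.53·40 = 153.2.
Planner: ∂(Σu_j)/∂c_i = Σα_j − 1 = 2.53 > 0, so everyone contributes w_i; G^SO = 52, W^SO = 52 + 2.53·52 = 183.56.
Deadweight loss = 30.36.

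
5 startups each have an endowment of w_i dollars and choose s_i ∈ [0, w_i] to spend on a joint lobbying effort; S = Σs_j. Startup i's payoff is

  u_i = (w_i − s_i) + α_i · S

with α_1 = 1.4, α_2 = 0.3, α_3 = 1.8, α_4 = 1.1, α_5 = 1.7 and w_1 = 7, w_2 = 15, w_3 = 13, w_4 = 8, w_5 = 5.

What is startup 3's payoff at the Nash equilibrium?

59.4

∂u_i/∂s_i = α_i − 1, so startup i contributes w_i if α_i > 1, else 0.
α_i > 1 for i ∈ {1, 3, 4, 5}; NE contributions (7, 0, 13, 8, 5), S = 33.
u_3 = (13 − 13) + 1.8·33 = 59.4.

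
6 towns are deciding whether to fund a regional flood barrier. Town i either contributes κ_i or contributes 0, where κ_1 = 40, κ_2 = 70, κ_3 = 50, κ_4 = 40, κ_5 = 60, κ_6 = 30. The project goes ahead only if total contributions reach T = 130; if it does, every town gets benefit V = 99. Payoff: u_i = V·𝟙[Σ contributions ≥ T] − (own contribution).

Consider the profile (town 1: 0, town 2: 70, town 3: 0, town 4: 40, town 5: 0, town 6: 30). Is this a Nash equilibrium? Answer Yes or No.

Yes

Total = 140 ≥ 130: provided.
Town 1 (pledges 0, payoff 99): pledging 40 → total 180, payoff 59. No gain.
Town 2 (pledges 70, payoff 29): dropping to 0 → total 70, payoff 0. No gain.
Town 3 (pledges 0, payoff 99): pledging 50 → total 190, payoff 49. No gain.
Town 4 (pledges 40, payoff 59): dropping to 0 → total 100, payoff 0. No gain.
Town 5 (pledges 0, payoff 99): pledging 60 → total 200, payoff 39. No gain.
Town 6 (pledges 30, payoff 69): dropping to 0 → total 110, payoff 0. No gain.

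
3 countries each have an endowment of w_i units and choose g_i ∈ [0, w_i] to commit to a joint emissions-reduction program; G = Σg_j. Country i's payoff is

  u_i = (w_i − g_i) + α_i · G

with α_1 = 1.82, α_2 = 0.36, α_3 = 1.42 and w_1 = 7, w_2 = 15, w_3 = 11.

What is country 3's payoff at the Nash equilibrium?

25.56

∂u_i/∂g_i = α_i − 1, so country i contributes w_i if α_i > 1, else 0.
α_i > 1 for i ∈ {1, 3}; NE contributions (7, 0, 11), G = 18.
u_3 = (11 − 11) + 1.42·18 = 25.56.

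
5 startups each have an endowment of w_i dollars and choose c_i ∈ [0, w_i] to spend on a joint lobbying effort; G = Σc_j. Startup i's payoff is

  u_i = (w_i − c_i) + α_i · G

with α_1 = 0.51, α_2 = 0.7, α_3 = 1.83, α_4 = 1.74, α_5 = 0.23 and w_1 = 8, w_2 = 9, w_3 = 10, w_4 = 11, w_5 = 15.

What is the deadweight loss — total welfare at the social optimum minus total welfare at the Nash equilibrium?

∂u_i/∂c_i = α_i − 1, so startup i contributes w_i if α_i > 1, else 0.
α_i > 1 for i ∈ {3, 4}; NE contributions (0, 0, 10, 11, 0), G = 21.
W^NE = Σw_i − G^NE + (Σα_i)·G^NE = 53 + 4.01·21 = 137.21.
Planner: ∂(Σu_j)/∂c_i = Σα_j − 1 = 4.01 > 0, so everyone contributes w_i; G^SO = 53, W^SO = 53 + 4.01·53 = 265.53.
Deadweight loss = 128.32.

128.32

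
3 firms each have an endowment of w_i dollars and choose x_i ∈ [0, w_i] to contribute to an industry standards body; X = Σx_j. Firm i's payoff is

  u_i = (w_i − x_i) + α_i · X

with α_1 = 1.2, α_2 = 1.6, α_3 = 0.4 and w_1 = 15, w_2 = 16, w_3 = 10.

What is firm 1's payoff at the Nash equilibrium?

∂u_i/∂x_i = α_i − 1, so firm i contributes w_i if α_i > 1, else 0.
α_i > 1 for i ∈ {1, 2}; NE contributions (15, 16, 0), X = 31.
u_1 = (15 − 15) + 1.2·31 = 37.2.

37.2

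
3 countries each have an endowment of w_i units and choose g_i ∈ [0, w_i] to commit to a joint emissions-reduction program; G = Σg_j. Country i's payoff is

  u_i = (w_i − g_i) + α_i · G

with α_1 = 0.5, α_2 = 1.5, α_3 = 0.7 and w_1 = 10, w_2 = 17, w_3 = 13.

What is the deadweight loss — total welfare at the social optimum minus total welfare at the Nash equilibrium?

39.1

∂u_i/∂g_i = α_i − 1, so country i contributes w_i if α_i > 1, else 0.
α_i > 1 for i ∈ {2}; NE contributions (0, 17, 0), G = 17.
W^NE = Σw_i − G^NE + (Σα_i)·G^NE = 40 + 1.7·17 = 68.9.
Planner: ∂(Σu_j)/∂g_i = Σα_j − 1 = 1.7 > 0, so everyone contributes w_i; G^SO = 40, W^SO = 40 + 1.7·40 = 108.
Deadweight loss = 39.1.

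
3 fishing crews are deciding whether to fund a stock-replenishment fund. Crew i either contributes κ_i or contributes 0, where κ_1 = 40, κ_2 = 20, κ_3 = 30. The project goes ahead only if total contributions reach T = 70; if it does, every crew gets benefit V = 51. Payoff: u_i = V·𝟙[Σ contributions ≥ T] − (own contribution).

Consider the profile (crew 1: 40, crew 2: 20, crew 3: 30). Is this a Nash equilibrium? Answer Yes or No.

Total = 90 ≥ 70: provided.
Crew 1 (pledges 40, payoff 11): dropping to 0 → total 50, payoff 0. No gain.
Crew 2 (pledges 20, payoff 31): dropping to 0 → total 70, payoff 51. Profitable deviation.

No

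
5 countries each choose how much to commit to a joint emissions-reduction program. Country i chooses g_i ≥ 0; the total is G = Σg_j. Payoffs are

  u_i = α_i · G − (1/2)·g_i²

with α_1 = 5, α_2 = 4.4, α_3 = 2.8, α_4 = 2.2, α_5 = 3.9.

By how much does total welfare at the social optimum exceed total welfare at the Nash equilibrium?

538.46

Country i's FOC: ∂u_i/∂g_i = α_i − g_i = 0, so g_i* = α_i.
NE contributions = (5, 4.4, 2.8, 2.2, 3.9); G = 18.3.
W^NE = (Σα)·G − ½Σα_i² = 18.3² − ½·72.25 = 298.765.
Planner sets g_i = Σα_j = 18.3 for every i, so G^SO = 5·18.3 = 91.5.
W^SO = (Σα)·G^SO − ½·5·(Σα)² = (5/2)·18.3² = 837.225.
Deadweight loss = W^SO − W^NE = 538.46.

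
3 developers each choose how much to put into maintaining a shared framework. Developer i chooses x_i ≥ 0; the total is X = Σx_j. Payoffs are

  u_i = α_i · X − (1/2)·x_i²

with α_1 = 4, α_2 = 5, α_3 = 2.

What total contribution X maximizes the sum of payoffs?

Planner FOC: ∂(Σu_j)/∂x_i = (Σα_j) − x_i = 0, so x_i^SO = Σα_j = 11 for every i; X^SO = 33.

33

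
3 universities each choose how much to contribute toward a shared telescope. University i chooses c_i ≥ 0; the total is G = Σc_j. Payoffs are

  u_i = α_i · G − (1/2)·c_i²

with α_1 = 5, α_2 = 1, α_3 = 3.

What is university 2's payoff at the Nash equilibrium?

University i's FOC: ∂u_i/∂c_i = α_i − c_i = 0, so c_i* = α_i.
NE contributions = (5, 1, 3); G = 9.
u_2 = α_2·G − ½·(c_2)² = 1·9 − ½·1² = 8.5.

8.5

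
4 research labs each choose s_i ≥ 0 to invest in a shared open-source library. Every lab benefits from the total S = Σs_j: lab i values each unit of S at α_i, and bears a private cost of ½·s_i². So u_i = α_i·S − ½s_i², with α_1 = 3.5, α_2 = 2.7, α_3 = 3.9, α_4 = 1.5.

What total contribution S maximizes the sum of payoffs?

Planner FOC: ∂(Σu_j)/∂s_i = (Σα_j) − s_i = 0, so s_i^SO = Σα_j = 11.6 for every i; S^SO = 46.4.

46.4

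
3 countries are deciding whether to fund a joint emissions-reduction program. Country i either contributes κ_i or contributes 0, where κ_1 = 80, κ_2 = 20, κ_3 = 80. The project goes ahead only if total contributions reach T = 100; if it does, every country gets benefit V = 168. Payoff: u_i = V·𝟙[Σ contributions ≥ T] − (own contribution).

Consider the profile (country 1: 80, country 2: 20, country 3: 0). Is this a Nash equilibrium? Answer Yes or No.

Total = 100 ≥ 100: provided.
Country 1 (pledges 80, payoff 88): dropping to 0 → total 20, payoff 0. No gain.
Country 2 (pledges 20, payoff 148): dropping to 0 → total 80, payoff 0. No gain.
Country 3 (pledges 0, payoff 168): pledging 80 → total 180, payoff 88. No gain.

Yes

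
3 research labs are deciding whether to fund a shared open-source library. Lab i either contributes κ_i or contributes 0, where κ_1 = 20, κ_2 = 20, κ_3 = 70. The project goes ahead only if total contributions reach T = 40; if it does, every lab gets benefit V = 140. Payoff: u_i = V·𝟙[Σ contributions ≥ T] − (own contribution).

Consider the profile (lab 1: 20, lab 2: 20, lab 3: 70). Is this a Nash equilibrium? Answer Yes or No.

Total = 110 ≥ 40: provided.
Lab 1 (pledges 20, payoff 120): dropping to 0 → total 90, payoff 140. Profitable deviation.

No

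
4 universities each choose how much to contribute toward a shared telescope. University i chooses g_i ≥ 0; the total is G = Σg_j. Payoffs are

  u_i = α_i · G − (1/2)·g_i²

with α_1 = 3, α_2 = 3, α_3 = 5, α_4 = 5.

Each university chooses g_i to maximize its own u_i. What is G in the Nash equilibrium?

16

University i's FOC: ∂u_i/∂g_i = α_i − g_i = 0, so g_i* = α_i.
NE contributions = (3, 3, 5, 5); G = 16.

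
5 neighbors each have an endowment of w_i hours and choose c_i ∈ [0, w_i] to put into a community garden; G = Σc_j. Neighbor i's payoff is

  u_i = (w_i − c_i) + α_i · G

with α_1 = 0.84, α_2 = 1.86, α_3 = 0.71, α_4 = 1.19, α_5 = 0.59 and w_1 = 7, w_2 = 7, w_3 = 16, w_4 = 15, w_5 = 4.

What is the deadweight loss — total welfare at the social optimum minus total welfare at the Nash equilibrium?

113.13

∂u_i/∂c_i = α_i − 1, so neighbor i contributes w_i if α_i > 1, else 0.
α_i > 1 for i ∈ {2, 4}; NE contributions (0, 7, 0, 15, 0), G = 22.
W^NE = Σw_i − G^NE + (Σα_i)·G^NE = 49 + 4.19·22 = 141.18.
Planner: ∂(Σu_j)/∂c_i = Σα_j − 1 = 4.19 > 0, so everyone contributes w_i; G^SO = 49, W^SO = 49 + 4.19·49 = 254.31.
Deadweight loss = 113.13.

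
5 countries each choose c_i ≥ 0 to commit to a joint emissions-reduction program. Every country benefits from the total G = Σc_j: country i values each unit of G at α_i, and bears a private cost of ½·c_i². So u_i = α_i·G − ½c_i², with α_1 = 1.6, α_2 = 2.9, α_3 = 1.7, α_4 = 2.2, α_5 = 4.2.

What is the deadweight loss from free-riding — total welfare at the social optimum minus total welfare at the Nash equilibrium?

256.31

Country i's FOC: ∂u_i/∂c_i = α_i − c_i = 0, so c_i* = α_i.
NE contributions = (1.6, 2.9, 1.7, 2.2, 4.2); G = 12.6.
W^NE = (Σα)·G − ½Σα_i² = 12.6² − ½·36.34 = 140.59.
Planner sets c_i = Σα_j = 12.6 for every i, so G^SO = 5·12.6 = 63.
W^SO = (Σα)·G^SO − ½·5·(Σα)² = (5/2)·12.6² = 396.9.
Deadweight loss = W^SO − W^NE = 256.31.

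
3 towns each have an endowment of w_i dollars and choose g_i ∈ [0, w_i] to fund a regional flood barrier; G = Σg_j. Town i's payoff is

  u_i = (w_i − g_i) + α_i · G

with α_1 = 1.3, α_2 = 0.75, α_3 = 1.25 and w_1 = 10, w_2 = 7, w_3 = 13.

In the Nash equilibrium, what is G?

23

∂u_i/∂g_i = α_i − 1, so town i contributes w_i if α_i > 1, else 0.
α_i > 1 for i ∈ {1, 3}; NE contributions (10, 0, 13), G = 23.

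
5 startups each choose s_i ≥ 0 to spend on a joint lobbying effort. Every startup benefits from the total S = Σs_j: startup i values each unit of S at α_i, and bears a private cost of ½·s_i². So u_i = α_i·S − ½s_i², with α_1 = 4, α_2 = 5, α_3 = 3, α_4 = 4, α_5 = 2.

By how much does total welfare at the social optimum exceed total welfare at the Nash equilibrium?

Startup i's FOC: ∂u_i/∂s_i = α_i − s_i = 0, so s_i* = α_i.
NE contributions = (4, 5, 3, 4, 2); S = 18.
W^NE = (Σα)·S − ½Σα_i² = 18² − ½·70 = 289.
Planner sets s_i = Σα_j = 18 for every i, so S^SO = 5·18 = 90.
W^SO = (Σα)·S^SO − ½·5·(Σα)² = (5/2)·18² = 810.
Deadweight loss = W^SO − W^NE = 521.

521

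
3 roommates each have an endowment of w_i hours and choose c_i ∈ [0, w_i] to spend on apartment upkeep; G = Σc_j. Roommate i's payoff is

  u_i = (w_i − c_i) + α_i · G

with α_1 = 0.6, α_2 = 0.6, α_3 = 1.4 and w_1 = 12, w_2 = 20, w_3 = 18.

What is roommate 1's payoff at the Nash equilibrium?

∂u_i/∂c_i = α_i − 1, so roommate i contributes w_i if α_i > 1, else 0.
α_i > 1 for i ∈ {3}; NE contributions (0, 0, 18), G = 18.
u_1 = (12 − 0) + 0.6·18 = 22.8.

22.8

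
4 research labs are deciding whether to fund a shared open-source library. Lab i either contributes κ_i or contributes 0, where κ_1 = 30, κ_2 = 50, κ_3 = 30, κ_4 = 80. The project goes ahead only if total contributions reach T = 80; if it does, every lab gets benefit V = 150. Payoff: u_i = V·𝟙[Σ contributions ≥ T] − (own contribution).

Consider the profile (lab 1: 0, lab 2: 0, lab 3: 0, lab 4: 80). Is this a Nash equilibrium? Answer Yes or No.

Total = 80 ≥ 80: provided.
Lab 1 (pledges 0, payoff 150): pledging 30 → total 110, payoff 120. No gain.
Lab 2 (pledges 0, payoff 150): pledging 50 → total 130, payoff 100. No gain.
Lab 3 (pledges 0, payoff 150): pledging 30 → total 110, payoff 120. No gain.
Lab 4 (pledges 80, payoff 70): dropping to 0 → total 0, payoff 0. No gain.

Yes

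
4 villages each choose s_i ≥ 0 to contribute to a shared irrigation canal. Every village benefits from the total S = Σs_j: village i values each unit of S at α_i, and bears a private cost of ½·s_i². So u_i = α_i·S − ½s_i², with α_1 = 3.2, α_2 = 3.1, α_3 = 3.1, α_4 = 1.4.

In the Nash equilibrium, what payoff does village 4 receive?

Village i's FOC: ∂u_i/∂s_i = α_i − s_i = 0, so s_i* = α_i.
NE contributions = (3.2, 3.1, 3.1, 1.4); S = 10.8.
u_4 = α_4·S − ½·(s_4)² = 1.4·10.8 − ½·1.4² = 14.14.

14.14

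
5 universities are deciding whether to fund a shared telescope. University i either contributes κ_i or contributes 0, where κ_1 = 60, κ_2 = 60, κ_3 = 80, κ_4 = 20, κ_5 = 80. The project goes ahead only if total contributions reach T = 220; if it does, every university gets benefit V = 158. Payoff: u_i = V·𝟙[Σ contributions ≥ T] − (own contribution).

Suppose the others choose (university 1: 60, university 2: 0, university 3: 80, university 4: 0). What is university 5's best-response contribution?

Others' total = 140. Contributing 80 brings total to 220 ≥ 220: gain V − κ_5 = 78.
Best response: 80.

80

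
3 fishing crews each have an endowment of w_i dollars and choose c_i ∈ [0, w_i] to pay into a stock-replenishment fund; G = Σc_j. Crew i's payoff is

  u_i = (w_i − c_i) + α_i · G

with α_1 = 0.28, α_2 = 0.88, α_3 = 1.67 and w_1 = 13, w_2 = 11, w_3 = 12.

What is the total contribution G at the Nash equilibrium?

12

∂u_i/∂c_i = α_i − 1, so crew i contributes w_i if α_i > 1, else 0.
α_i > 1 for i ∈ {3}; NE contributions (0, 0, 12), G = 12.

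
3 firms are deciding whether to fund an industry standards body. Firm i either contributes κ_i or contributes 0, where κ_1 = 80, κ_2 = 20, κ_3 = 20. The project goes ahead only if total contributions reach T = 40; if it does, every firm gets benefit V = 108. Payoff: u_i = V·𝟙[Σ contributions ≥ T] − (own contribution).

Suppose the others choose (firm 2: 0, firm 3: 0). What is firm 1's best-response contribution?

80

Others' total = 0. Contributing 80 brings total to 80 ≥ 40: gain V − κ_1 = 28.
Best response: 80.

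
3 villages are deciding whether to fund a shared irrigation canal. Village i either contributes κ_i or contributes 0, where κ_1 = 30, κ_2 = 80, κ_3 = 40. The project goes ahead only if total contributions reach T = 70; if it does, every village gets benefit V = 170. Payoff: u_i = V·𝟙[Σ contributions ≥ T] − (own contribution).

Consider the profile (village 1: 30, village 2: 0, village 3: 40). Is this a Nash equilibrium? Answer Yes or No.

Yes

Total = 70 ≥ 70: provided.
Village 1 (pledges 30, payoff 140): dropping to 0 → total 40, payoff 0. No gain.
Village 2 (pledges 0, payoff 170): pledging 80 → total 150, payoff 90. No gain.
Village 3 (pledges 40, payoff 130): dropping to 0 → total 30, payoff 0. No gain.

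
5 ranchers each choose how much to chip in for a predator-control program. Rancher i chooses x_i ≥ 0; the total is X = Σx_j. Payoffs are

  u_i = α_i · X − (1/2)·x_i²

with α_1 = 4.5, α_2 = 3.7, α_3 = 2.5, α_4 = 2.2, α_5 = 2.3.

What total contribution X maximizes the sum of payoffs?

76

Planner FOC: ∂(Σu_j)/∂x_i = (Σα_j) − x_i = 0, so x_i^SO = Σα_j = 15.2 for every i; X^SO = 76.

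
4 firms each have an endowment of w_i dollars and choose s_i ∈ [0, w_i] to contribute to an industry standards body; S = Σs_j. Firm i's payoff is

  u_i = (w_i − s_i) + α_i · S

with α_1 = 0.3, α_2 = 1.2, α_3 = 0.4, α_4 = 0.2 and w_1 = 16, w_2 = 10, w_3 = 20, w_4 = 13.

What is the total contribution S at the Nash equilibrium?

∂u_i/∂s_i = α_i − 1, so firm i contributes w_i if α_i > 1, else 0.
α_i > 1 for i ∈ {2}; NE contributions (0, 10, 0, 0), S = 10.

10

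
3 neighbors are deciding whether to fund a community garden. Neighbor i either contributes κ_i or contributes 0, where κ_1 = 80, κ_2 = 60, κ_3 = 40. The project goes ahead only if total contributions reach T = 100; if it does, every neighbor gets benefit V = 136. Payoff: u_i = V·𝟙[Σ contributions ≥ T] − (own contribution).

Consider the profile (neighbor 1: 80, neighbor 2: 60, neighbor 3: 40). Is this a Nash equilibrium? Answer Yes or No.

No

Total = 180 ≥ 100: provided.
Neighbor 1 (pledges 80, payoff 56): dropping to 0 → total 100, payoff 136. Profitable deviation.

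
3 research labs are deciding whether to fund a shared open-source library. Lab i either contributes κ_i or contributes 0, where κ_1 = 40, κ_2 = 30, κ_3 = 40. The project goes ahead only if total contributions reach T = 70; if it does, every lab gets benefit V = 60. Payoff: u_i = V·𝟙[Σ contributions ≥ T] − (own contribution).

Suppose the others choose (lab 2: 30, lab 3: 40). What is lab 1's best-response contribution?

0

Others' total = 70 ≥ 70; contributing adds cost 40 for no extra benefit.
Best response: 0.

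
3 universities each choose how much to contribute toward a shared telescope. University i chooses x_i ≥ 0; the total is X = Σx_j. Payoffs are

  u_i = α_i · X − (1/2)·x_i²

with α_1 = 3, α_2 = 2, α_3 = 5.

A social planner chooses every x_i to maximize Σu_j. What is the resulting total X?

Planner FOC: ∂(Σu_j)/∂x_i = (Σα_j) − x_i = 0, so x_i^SO = Σα_j = 10 for every i; X^SO = 30.

30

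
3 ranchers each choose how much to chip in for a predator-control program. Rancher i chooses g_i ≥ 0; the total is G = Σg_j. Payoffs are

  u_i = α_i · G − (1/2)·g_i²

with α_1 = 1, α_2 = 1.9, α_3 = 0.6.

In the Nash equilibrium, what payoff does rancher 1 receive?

3

Rancher i's FOC: ∂u_i/∂g_i = α_i − g_i = 0, so g_i* = α_i.
NE contributions = (1, 1.9, 0.6); G = 3.5.
u_1 = α_1·G − ½·(g_1)² = 1·3.5 − ½·1² = 3.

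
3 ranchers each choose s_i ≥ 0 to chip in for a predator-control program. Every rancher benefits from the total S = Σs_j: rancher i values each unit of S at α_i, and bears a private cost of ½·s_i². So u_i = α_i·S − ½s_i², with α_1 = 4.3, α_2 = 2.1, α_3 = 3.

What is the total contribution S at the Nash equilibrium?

Rancher i's FOC: ∂u_i/∂s_i = α_i − s_i = 0, so s_i* = α_i.
NE contributions = (4.3, 2.1, 3); S = 9.4.

9.4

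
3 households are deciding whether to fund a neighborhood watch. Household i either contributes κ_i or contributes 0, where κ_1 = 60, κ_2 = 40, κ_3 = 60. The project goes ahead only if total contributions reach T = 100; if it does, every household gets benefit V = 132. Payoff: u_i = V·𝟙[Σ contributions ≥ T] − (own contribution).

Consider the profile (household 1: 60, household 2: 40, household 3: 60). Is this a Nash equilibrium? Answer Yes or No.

Total = 160 ≥ 100: provided.
Household 1 (pledges 60, payoff 72): dropping to 0 → total 100, payoff 132. Profitable deviation.

No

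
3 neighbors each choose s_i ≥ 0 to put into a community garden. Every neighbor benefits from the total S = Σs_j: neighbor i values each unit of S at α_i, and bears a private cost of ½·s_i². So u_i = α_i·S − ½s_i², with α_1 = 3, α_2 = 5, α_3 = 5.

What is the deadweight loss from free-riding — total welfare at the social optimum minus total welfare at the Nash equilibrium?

Neighbor i's FOC: ∂u_i/∂s_i = α_i − s_i = 0, so s_i* = α_i.
NE contributions = (3, 5, 5); S = 13.
W^NE = (Σα)·S − ½Σα_i² = 13² − ½·59 = 139.5.
Planner sets s_i = Σα_j = 13 for every i, so S^SO = 3·13 = 39.
W^SO = (Σα)·S^SO − ½·3·(Σα)² = (3/2)·13² = 253.5.
Deadweight loss = W^SO − W^NE = 114.

114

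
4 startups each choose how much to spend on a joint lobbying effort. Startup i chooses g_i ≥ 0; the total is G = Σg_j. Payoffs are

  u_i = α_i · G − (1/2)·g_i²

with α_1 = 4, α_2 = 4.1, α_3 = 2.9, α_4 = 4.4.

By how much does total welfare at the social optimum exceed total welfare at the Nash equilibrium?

Startup i's FOC: ∂u_i/∂g_i = α_i − g_i = 0, so g_i* = α_i.
NE contributions = (4, 4.1, 2.9, 4.4); G = 15.4.
W^NE = (Σα)·G − ½Σα_i² = 15.4² − ½·60.58 = 206.87.
Planner sets g_i = Σα_j = 15.4 for every i, so G^SO = 4·15.4 = 61.6.
W^SO = (Σα)·G^SO − ½·4·(Σα)² = (4/2)·15.4² = 474.32.
Deadweight loss = W^SO − W^NE = 267.45.

267.45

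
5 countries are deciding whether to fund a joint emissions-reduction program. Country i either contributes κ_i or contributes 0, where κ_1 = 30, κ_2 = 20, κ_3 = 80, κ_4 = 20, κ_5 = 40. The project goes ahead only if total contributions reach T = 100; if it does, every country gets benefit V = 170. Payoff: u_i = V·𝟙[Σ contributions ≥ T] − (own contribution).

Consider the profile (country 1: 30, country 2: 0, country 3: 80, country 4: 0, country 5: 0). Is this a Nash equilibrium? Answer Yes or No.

Total = 110 ≥ 100: provided.
Country 1 (pledges 30, payoff 140): dropping to 0 → total 80, payoff 0. No gain.
Country 2 (pledges 0, payoff 170): pledging 20 → total 130, payoff 150. No gain.
Country 3 (pledges 80, payoff 90): dropping to 0 → total 30, payoff 0. No gain.
Country 4 (pledges 0, payoff 170): pledging 20 → total 130, payoff 150. No gain.
Country 5 (pledges 0, payoff 170): pledging 40 → total 150, payoff 130. No gain.

Yes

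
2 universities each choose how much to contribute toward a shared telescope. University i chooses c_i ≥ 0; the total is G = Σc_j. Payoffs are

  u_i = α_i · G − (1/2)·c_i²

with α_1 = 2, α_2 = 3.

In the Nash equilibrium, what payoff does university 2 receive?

10.5

University i's FOC: ∂u_i/∂c_i = α_i − c_i = 0, so c_i* = α_i.
NE contributions = (2, 3); G = 5.
u_2 = α_2·G − ½·(c_2)² = 3·5 − ½·3² = 10.5.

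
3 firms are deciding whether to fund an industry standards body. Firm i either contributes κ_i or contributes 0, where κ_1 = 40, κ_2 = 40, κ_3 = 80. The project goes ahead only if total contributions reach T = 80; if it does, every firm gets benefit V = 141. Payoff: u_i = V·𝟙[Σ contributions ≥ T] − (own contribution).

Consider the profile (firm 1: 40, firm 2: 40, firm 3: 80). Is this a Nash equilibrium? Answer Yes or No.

Total = 160 ≥ 80: provided.
Firm 1 (pledges 40, payoff 101): dropping to 0 → total 120, payoff 141. Profitable deviation.

No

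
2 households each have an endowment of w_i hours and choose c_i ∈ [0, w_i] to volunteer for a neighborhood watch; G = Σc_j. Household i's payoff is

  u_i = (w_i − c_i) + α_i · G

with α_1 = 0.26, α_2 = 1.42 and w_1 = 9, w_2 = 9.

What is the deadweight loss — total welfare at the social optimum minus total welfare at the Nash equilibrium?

6.12

∂u_i/∂c_i = α_i − 1, so household i contributes w_i if α_i > 1, else 0.
α_i > 1 for i ∈ {2}; NE contributions (0, 9), G = 9.
W^NE = Σw_i − G^NE + (Σα_i)·G^NE = 18 + 0.68·9 = 24.12.
Planner: ∂(Σu_j)/∂c_i = Σα_j − 1 = 0.68 > 0, so everyone contributes w_i; G^SO = 18, W^SO = 18 + 0.68·18 = 30.24.
Deadweight loss = 6.12.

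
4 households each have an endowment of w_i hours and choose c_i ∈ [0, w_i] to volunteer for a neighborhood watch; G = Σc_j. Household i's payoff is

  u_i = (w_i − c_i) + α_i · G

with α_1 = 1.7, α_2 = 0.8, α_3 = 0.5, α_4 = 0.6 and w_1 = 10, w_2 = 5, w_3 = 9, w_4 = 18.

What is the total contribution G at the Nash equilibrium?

10

∂u_i/∂c_i = α_i − 1, so household i contributes w_i if α_i > 1, else 0.
α_i > 1 for i ∈ {1}; NE contributions (10, 0, 0, 0), G = 10.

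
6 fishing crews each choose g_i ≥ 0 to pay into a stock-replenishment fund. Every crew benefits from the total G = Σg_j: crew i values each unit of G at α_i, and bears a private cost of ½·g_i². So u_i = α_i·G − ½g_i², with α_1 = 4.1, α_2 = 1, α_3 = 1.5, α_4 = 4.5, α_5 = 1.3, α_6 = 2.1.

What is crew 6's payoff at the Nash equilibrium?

Crew i's FOC: ∂u_i/∂g_i = α_i − g_i = 0, so g_i* = α_i.
NE contributions = (4.1, 1, 1.5, 4.5, 1.3, 2.1); G = 14.5.
u_6 = α_6·G − ½·(g_6)² = 2.1·14.5 − ½·2.1² = 28.245.

28.245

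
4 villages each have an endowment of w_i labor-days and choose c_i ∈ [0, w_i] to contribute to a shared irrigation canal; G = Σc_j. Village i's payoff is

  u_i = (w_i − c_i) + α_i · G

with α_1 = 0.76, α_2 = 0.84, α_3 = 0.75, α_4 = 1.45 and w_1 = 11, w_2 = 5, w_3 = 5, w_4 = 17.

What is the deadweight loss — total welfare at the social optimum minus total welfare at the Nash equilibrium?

∂u_i/∂c_i = α_i − 1, so village i contributes w_i if α_i > 1, else 0.
α_i > 1 for i ∈ {4}; NE contributions (0, 0, 0, 17), G = 17.
W^NE = Σw_i − G^NE + (Σα_i)·G^NE = 38 + 2.8·17 = 85.6.
Planner: ∂(Σu_j)/∂c_i = Σα_j − 1 = 2.8 > 0, so everyone contributes w_i; G^SO = 38, W^SO = 38 + 2.8·38 = 144.4.
Deadweight loss = 58.8.

58.8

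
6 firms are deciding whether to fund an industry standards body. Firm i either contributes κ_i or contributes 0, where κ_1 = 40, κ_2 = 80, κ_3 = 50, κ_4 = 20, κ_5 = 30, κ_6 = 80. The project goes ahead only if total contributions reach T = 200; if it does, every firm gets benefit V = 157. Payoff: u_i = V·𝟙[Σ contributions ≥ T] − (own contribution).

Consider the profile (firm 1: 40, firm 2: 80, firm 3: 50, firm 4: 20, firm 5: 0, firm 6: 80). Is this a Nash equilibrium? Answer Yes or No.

Total = 270 ≥ 200: provided.
Firm 1 (pledges 40, payoff 117): dropping to 0 → total 230, payoff 157. Profitable deviation.

No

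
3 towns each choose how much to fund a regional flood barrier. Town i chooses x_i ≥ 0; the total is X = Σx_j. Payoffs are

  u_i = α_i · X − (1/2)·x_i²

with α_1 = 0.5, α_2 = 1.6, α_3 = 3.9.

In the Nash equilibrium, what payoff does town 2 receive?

8.32

Town i's FOC: ∂u_i/∂x_i = α_i − x_i = 0, so x_i* = α_i.
NE contributions = (0.5, 1.6, 3.9); X = 6.
u_2 = α_2·X − ½·(x_2)² = 1.6·6 − ½·1.6² = 8.32.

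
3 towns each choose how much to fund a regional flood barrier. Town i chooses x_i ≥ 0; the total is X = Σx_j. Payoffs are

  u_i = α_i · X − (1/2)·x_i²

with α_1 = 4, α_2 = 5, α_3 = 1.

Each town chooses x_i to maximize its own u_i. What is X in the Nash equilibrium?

10

Town i's FOC: ∂u_i/∂x_i = α_i − x_i = 0, so x_i* = α_i.
NE contributions = (4, 5, 1); X = 10.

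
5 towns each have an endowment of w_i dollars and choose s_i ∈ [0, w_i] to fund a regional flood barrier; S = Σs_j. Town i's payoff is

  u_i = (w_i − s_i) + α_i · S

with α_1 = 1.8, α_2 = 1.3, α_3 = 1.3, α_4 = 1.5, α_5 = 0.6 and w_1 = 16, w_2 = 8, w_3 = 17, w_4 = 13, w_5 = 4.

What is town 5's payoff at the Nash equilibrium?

∂u_i/∂s_i = α_i − 1, so town i contributes w_i if α_i > 1, else 0.
α_i > 1 for i ∈ {1, 2, 3, 4}; NE contributions (16, 8, 17, 13, 0), S = 54.
u_5 = (4 − 0) + 0.6·54 = 36.4.

36.4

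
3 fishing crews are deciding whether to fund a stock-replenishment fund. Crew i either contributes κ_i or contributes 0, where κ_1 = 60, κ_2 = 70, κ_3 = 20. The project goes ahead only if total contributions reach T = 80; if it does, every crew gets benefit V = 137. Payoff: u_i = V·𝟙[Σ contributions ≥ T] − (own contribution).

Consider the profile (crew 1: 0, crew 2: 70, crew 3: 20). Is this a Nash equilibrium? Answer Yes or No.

Yes

Total = 90 ≥ 80: provided.
Crew 1 (pledges 0, payoff 137): pledging 60 → total 150, payoff 77. No gain.
Crew 2 (pledges 70, payoff 67): dropping to 0 → total 20, payoff 0. No gain.
Crew 3 (pledges 20, payoff 117): dropping to 0 → total 70, payoff 0. No gain.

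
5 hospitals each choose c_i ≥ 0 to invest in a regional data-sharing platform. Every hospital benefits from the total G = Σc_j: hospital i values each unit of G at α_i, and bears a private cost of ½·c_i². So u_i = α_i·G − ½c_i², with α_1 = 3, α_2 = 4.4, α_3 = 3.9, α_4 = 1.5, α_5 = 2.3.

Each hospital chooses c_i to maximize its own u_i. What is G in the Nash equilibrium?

15.1

Hospital i's FOC: ∂u_i/∂c_i = α_i − c_i = 0, so c_i* = α_i.
NE contributions = (3, 4.4, 3.9, 1.5, 2.3); G = 15.1.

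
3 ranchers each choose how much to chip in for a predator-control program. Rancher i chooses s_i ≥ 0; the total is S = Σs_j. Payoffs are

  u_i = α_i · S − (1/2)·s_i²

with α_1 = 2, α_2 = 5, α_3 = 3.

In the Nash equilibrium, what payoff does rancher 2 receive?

Rancher i's FOC: ∂u_i/∂s_i = α_i − s_i = 0, so s_i* = α_i.
NE contributions = (2, 5, 3); S = 10.
u_2 = α_2·S − ½·(s_2)² = 5·10 − ½·5² = 37.5.

37.5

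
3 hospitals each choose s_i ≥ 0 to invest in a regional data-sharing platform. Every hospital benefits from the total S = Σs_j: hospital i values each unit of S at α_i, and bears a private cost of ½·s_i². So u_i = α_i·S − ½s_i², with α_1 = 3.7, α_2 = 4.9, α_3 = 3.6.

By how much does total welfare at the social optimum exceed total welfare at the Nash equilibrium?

99.75

Hospital i's FOC: ∂u_i/∂s_i = α_i − s_i = 0, so s_i* = α_i.
NE contributions = (3.7, 4.9, 3.6); S = 12.2.
W^NE = (Σα)·S − ½Σα_i² = 12.2² − ½·50.66 = 123.51.
Planner sets s_i = Σα_j = 12.2 for every i, so S^SO = 3·12.2 = 36.6.
W^SO = (Σα)·S^SO − ½·3·(Σα)² = (3/2)·12.2² = 223.26.
Deadweight loss = W^SO − W^NE = 99.75.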